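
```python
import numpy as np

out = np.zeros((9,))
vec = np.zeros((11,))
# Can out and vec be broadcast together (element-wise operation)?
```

No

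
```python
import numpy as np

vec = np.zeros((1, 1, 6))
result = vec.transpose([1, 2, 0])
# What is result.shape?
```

(1, 6, 1)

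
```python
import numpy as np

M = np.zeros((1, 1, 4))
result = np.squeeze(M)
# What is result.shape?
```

(4,)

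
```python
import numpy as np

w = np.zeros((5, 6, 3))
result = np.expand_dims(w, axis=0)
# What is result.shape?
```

(1, 5, 6, 3)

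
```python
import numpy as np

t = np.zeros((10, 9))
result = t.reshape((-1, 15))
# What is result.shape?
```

(6, 15)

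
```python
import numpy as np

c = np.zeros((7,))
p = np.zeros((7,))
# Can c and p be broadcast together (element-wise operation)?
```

Yes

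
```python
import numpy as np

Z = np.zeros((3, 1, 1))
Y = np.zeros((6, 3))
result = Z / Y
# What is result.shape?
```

(3, 6, 3)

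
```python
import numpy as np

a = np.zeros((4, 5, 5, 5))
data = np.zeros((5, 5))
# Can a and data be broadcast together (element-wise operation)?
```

Yes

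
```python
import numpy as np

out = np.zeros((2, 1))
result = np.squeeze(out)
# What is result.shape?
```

(2,)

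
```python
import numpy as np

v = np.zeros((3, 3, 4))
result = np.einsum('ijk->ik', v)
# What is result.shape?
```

(3, 4)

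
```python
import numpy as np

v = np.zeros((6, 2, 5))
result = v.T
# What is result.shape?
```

(5, 2, 6)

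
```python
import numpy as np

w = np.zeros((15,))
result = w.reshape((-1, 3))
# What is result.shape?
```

(5, 3)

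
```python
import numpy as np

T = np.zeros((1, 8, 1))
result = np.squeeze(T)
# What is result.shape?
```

(8,)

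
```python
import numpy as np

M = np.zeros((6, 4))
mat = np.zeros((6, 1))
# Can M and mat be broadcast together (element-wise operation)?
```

Yes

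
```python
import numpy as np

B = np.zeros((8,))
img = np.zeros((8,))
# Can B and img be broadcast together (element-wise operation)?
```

Yes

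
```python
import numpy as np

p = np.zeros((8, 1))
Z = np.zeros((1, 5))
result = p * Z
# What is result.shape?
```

(8, 5)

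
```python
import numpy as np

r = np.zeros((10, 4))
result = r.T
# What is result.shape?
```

(4, 10)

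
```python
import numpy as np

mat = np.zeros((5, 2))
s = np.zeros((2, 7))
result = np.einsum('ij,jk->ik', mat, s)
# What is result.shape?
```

(5, 7)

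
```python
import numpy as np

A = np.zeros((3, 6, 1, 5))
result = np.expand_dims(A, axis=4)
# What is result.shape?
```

(3, 6, 1, 5, 1)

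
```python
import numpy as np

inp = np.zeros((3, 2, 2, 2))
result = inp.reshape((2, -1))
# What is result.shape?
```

(2, 12)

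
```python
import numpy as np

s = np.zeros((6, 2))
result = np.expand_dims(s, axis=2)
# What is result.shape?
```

(6, 2, 1)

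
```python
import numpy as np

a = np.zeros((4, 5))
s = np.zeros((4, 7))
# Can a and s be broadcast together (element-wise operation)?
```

No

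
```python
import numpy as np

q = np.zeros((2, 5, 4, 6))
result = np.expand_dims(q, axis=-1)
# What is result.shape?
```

(2, 5, 4, 6, 1)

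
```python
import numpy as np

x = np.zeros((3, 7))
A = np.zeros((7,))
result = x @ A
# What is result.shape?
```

(3,)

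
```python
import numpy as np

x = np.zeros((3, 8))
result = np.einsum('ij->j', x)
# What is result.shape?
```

(8,)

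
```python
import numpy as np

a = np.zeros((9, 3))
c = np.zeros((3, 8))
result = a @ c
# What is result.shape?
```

(9, 8)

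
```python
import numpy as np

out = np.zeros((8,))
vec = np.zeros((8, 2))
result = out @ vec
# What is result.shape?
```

(2,)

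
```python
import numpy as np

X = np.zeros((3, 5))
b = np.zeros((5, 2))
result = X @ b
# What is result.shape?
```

(3, 2)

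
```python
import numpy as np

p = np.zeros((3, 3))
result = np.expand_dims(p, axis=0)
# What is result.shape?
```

(1, 3, 3)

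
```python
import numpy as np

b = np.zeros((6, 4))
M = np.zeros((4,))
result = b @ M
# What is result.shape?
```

(6,)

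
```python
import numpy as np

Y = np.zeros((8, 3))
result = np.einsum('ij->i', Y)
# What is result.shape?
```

(8,)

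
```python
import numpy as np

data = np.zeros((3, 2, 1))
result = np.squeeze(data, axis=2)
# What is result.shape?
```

(3, 2)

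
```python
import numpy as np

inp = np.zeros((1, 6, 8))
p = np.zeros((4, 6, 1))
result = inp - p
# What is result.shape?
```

(4, 6, 8)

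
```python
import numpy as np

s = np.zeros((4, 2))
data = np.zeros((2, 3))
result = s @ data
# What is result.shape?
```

(4, 3)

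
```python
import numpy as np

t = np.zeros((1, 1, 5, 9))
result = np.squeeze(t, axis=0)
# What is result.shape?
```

(1, 5, 9)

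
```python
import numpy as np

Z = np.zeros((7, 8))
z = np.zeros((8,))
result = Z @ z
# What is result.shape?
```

(7,)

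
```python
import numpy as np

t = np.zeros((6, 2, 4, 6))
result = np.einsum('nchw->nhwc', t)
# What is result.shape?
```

(6, 4, 6, 2)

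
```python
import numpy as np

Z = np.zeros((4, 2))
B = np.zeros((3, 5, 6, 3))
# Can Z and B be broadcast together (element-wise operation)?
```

No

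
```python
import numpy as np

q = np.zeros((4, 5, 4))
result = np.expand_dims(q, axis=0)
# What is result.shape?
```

(1, 4, 5, 4)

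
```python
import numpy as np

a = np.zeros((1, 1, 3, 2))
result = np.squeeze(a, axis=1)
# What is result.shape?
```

(1, 3, 2)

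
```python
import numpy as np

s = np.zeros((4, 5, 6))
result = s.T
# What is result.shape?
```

(6, 5, 4)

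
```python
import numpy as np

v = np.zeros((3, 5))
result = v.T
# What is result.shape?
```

(5, 3)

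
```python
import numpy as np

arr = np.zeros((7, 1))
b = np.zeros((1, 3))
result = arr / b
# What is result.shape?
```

(7, 3)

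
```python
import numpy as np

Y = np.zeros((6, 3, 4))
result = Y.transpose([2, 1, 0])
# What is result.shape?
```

(4, 3, 6)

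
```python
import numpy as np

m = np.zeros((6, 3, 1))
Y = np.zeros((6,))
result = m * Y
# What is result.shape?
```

(6, 3, 6)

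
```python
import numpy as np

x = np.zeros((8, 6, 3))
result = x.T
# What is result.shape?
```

(3, 6, 8)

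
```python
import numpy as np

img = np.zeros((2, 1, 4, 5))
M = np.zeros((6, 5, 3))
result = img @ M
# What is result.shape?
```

(2, 6, 4, 3)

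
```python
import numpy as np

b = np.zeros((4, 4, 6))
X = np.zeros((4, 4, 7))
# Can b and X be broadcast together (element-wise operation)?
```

No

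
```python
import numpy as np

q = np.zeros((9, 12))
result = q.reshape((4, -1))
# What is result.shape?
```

(4, 27)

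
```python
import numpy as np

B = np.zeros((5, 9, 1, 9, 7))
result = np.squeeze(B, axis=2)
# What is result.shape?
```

(5, 9, 9, 7)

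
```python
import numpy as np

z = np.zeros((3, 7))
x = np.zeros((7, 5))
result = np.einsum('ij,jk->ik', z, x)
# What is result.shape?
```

(3, 5)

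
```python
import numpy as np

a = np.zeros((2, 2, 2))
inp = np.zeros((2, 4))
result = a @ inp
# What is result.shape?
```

(2, 2, 4)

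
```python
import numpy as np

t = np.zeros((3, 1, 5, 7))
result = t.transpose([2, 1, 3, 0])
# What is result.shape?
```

(5, 1, 7, 3)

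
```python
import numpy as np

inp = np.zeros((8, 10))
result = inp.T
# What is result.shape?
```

(10, 8)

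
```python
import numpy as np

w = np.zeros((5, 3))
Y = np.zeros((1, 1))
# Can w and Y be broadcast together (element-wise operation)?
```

Yes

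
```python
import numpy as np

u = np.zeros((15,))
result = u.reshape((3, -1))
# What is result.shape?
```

(3, 5)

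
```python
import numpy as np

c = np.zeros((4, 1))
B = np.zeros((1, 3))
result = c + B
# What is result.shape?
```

(4, 3)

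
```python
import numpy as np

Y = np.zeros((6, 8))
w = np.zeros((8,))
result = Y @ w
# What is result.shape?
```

(6,)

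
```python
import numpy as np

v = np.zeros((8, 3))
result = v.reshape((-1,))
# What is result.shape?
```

(24,)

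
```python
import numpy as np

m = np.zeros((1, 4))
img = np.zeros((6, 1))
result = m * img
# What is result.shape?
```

(6, 4)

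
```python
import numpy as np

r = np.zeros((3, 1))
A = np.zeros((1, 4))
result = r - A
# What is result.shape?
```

(3, 4)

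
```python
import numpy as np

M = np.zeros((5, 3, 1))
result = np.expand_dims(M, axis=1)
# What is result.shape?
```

(5, 1, 3, 1)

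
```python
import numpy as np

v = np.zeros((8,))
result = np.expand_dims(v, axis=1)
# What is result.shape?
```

(8, 1)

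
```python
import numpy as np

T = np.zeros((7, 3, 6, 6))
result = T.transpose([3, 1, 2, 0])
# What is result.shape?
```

(6, 3, 6, 7)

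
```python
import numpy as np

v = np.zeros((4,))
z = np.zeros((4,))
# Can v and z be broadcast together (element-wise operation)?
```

Yes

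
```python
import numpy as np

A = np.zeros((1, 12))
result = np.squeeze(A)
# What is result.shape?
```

(12,)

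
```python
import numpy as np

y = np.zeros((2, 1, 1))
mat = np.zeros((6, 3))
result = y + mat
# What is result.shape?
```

(2, 6, 3)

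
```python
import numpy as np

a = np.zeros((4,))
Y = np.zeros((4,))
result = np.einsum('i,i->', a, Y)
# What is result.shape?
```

()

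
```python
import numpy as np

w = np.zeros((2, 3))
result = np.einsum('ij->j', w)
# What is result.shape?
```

(3,)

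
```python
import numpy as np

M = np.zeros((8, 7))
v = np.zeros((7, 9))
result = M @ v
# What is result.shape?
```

(8, 9)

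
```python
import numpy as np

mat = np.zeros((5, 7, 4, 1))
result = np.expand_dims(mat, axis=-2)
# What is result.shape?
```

(5, 7, 4, 1, 1)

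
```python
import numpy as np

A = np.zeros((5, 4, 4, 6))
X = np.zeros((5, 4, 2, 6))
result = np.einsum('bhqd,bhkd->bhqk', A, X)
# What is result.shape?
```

(5, 4, 4, 2)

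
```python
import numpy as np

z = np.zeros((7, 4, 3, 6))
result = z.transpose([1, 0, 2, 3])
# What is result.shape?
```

(4, 7, 3, 6)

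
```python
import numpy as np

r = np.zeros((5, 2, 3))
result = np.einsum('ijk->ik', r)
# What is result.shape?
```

(5, 3)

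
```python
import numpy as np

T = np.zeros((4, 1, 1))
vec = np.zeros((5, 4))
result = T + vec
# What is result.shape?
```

(4, 5, 4)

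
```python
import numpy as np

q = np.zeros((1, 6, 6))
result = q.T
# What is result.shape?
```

(6, 6, 1)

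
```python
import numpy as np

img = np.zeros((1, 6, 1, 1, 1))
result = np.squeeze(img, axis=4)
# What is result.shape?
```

(1, 6, 1, 1)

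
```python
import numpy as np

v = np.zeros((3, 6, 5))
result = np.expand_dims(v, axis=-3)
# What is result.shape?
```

(3, 1, 6, 5)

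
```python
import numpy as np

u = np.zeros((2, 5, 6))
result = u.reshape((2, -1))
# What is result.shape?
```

(2, 30)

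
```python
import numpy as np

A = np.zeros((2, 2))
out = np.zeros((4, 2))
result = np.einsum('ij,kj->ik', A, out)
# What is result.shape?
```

(2, 4)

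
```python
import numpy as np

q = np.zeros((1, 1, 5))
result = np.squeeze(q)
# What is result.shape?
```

(5,)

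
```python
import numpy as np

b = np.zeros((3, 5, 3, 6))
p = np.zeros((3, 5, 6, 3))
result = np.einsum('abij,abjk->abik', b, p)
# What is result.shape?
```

(3, 5, 3, 3)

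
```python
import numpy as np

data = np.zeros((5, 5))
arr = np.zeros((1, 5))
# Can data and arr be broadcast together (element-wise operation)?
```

Yes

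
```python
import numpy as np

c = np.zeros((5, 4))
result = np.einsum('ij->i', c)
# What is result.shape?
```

(5,)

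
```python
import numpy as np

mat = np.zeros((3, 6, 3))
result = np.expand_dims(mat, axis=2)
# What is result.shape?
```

(3, 6, 1, 3)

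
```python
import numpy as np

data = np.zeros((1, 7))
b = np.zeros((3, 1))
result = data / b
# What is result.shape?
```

(3, 7)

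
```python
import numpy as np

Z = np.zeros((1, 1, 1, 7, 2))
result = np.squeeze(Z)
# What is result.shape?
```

(7, 2)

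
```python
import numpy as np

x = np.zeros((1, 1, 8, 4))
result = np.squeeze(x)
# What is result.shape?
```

(8, 4)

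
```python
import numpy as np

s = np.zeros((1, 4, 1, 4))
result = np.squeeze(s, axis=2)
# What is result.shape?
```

(1, 4, 4)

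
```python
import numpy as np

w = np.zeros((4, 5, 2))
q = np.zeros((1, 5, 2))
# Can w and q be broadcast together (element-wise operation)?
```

Yes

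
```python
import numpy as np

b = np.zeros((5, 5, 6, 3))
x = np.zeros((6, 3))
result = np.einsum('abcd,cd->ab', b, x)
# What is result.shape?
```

(5, 5)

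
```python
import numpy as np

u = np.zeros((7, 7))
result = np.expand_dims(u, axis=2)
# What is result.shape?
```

(7, 7, 1)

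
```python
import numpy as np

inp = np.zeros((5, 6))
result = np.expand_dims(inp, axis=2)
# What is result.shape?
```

(5, 6, 1)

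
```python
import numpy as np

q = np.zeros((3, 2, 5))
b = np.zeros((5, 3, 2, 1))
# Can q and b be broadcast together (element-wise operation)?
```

Yes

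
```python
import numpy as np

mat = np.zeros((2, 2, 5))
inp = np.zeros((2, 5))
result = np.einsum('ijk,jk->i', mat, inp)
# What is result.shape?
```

(2,)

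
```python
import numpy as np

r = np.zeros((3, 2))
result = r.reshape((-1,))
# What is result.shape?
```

(6,)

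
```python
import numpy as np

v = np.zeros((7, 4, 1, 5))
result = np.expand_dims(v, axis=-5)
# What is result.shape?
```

(1, 7, 4, 1, 5)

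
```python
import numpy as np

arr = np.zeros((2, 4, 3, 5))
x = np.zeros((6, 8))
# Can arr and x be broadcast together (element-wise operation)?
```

No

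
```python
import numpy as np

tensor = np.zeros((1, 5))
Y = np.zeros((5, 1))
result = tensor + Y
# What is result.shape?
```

(5, 5)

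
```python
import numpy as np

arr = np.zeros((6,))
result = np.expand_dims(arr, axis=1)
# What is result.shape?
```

(6, 1)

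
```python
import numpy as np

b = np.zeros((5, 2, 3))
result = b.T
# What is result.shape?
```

(3, 2, 5)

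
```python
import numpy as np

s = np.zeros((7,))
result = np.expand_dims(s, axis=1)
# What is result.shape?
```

(7, 1)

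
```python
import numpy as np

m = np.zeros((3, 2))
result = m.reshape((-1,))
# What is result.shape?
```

(6,)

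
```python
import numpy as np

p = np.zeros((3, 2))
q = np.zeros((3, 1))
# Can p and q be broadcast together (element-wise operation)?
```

Yes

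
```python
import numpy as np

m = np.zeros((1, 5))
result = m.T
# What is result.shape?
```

(5, 1)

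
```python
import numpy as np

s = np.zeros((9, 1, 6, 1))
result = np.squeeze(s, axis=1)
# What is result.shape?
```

(9, 6, 1)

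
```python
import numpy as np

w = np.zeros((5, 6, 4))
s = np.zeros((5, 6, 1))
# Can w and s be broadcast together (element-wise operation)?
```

Yes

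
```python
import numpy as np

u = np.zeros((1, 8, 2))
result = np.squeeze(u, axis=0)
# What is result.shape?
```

(8, 2)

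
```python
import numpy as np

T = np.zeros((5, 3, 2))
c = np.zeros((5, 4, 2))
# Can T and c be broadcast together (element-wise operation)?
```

No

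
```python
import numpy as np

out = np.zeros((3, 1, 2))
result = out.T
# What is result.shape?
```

(2, 1, 3)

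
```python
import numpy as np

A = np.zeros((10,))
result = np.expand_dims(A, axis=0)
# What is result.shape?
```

(1, 10)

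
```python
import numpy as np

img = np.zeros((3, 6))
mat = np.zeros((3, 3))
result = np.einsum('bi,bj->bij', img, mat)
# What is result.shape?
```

(3, 6, 3)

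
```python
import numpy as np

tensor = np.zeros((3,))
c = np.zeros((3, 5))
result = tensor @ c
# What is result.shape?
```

(5,)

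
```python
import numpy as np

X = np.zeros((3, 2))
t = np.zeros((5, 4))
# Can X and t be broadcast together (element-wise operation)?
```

No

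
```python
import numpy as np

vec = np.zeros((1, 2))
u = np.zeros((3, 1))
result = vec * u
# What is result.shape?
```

(3, 2)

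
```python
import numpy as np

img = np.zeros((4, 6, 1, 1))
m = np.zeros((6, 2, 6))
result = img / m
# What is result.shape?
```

(4, 6, 2, 6)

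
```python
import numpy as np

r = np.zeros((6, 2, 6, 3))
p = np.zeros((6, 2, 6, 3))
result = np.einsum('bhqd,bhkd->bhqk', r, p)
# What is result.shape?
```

(6, 2, 6, 6)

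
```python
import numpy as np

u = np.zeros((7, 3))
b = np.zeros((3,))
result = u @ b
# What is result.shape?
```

(7,)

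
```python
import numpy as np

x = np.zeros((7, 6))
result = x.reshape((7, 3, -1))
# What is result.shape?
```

(7, 3, 2)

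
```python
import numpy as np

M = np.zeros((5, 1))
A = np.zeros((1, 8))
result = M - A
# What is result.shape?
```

(5, 8)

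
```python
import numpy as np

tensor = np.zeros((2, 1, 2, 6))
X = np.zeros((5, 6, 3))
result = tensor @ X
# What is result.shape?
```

(2, 5, 2, 3)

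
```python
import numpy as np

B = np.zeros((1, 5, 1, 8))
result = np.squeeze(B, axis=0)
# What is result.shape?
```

(5, 1, 8)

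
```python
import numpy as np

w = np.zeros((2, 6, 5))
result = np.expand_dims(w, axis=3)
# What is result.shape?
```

(2, 6, 5, 1)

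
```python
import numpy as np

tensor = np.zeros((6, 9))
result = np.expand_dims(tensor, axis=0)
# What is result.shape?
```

(1, 6, 9)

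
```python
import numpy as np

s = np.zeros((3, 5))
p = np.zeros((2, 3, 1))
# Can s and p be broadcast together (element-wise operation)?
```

Yes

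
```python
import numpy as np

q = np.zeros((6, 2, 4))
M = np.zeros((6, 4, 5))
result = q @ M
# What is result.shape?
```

(6, 2, 5)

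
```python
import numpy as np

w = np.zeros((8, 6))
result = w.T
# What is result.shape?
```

(6, 8)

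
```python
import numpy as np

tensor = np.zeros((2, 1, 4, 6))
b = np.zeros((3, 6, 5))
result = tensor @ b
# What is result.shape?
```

(2, 3, 4, 5)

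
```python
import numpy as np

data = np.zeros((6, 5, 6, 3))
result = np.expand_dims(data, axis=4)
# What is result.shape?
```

(6, 5, 6, 3, 1)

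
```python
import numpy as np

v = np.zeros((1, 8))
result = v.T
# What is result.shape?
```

(8, 1)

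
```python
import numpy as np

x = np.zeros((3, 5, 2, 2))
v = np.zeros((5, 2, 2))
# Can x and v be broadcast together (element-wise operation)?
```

Yes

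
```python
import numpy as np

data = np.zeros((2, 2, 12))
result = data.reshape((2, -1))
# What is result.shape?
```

(2, 24)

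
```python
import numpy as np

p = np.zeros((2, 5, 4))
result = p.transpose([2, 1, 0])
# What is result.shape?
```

(4, 5, 2)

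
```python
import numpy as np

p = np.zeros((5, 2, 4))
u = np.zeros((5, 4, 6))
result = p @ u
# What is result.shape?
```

(5, 2, 6)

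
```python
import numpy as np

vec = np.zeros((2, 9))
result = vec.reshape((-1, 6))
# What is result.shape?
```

(3, 6)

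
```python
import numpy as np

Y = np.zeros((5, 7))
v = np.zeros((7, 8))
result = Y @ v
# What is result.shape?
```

(5, 8)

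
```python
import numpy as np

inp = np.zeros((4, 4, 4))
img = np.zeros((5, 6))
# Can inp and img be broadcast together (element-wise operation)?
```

No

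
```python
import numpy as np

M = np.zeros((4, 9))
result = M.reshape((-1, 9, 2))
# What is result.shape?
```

(2, 9, 2)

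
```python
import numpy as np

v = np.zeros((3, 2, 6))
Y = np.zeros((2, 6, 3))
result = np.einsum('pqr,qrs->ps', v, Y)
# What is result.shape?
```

(3, 3)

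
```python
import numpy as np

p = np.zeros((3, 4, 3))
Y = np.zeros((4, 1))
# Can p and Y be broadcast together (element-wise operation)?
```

Yes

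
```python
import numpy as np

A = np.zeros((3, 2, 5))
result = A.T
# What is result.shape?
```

(5, 2, 3)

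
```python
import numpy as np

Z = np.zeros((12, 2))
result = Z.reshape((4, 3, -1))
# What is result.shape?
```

(4, 3, 2)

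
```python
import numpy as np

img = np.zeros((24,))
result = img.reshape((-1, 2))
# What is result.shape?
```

(12, 2)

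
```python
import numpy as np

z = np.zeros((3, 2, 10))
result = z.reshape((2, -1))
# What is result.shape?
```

(2, 30)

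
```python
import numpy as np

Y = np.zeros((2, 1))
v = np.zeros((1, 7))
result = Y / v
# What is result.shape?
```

(2, 7)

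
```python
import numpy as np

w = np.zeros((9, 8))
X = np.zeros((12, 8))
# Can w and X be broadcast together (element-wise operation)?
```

No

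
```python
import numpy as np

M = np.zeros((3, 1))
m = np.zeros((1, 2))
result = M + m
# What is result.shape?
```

(3, 2)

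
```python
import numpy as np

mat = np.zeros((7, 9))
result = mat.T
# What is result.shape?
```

(9, 7)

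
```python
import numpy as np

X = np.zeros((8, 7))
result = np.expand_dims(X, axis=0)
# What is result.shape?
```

(1, 8, 7)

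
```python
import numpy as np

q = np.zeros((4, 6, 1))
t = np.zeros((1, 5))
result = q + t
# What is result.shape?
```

(4, 6, 5)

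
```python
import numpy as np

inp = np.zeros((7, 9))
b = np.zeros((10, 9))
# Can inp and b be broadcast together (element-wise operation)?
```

No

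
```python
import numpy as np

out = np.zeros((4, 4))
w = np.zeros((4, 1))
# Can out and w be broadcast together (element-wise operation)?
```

Yes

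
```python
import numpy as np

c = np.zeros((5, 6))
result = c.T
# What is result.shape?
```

(6, 5)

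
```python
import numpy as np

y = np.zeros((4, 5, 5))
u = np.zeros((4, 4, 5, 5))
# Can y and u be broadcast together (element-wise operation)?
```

Yes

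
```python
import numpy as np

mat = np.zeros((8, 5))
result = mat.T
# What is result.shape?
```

(5, 8)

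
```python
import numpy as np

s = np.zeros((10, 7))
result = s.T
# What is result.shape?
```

(7, 10)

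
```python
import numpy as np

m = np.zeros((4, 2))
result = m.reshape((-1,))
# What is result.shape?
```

(8,)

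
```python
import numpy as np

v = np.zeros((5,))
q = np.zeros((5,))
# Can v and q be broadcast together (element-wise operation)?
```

Yes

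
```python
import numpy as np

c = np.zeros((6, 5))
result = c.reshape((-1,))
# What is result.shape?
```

(30,)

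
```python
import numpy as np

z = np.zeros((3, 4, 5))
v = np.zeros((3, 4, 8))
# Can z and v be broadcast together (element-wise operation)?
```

No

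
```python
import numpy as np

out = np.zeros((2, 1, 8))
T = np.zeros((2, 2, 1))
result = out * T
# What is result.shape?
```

(2, 2, 8)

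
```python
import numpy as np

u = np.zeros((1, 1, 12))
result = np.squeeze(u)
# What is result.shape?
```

(12,)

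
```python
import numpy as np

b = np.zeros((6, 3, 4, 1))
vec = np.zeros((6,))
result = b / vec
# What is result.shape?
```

(6, 3, 4, 6)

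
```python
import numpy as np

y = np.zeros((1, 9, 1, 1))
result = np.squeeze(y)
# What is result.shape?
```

(9,)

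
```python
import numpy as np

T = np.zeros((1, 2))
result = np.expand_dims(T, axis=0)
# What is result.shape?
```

(1, 1, 2)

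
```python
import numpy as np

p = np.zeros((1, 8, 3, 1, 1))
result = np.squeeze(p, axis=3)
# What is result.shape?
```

(1, 8, 3, 1)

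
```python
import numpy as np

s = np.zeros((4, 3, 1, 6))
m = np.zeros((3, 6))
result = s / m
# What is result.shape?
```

(4, 3, 3, 6)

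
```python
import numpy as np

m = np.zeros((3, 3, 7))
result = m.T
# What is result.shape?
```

(7, 3, 3)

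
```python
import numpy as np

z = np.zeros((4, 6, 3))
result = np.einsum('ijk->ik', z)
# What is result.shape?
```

(4, 3)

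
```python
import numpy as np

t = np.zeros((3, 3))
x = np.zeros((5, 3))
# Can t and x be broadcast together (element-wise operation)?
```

No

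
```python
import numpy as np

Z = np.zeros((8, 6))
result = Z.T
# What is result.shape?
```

(6, 8)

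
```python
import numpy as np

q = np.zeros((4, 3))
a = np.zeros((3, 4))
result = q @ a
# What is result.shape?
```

(4, 4)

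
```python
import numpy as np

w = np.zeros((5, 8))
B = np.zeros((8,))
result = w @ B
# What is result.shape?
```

(5,)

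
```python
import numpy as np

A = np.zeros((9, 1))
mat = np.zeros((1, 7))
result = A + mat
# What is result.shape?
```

(9, 7)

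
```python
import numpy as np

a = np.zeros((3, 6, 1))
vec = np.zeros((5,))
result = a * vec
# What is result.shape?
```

(3, 6, 5)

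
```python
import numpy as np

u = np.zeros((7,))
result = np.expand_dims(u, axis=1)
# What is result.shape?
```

(7, 1)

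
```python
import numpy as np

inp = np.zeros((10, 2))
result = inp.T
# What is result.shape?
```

(2, 10)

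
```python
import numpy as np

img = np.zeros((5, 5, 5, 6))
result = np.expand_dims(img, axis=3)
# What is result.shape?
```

(5, 5, 5, 1, 6)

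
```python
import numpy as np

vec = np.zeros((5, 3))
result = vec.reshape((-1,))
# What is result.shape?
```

(15,)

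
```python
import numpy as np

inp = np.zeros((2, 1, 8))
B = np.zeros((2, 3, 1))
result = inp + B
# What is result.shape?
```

(2, 3, 8)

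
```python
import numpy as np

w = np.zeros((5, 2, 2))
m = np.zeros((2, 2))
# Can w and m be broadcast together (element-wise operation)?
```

Yes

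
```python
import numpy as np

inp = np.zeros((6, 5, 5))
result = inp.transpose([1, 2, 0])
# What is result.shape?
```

(5, 5, 6)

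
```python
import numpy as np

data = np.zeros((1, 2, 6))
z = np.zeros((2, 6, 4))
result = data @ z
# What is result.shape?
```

(2, 2, 4)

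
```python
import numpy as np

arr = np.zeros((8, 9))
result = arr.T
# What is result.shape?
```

(9, 8)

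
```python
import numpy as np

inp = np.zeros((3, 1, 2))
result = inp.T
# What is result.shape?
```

(2, 1, 3)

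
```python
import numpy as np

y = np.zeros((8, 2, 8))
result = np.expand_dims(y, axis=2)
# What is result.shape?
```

(8, 2, 1, 8)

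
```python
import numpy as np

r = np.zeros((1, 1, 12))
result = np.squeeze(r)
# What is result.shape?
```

(12,)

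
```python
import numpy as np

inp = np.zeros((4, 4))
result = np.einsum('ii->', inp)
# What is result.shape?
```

()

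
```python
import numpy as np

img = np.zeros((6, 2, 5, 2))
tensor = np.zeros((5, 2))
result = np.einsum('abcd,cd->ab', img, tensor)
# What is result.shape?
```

(6, 2)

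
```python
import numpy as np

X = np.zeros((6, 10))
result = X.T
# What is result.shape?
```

(10, 6)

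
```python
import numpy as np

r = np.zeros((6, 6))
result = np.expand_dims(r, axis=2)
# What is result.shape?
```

(6, 6, 1)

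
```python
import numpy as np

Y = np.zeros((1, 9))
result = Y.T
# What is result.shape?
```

(9, 1)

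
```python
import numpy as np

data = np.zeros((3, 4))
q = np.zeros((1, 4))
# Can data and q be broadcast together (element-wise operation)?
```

Yes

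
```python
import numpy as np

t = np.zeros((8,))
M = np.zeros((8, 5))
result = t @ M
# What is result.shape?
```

(5,)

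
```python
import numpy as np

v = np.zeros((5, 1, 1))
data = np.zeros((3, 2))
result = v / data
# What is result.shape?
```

(5, 3, 2)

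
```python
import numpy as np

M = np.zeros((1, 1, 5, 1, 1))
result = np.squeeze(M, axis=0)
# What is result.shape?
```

(1, 5, 1, 1)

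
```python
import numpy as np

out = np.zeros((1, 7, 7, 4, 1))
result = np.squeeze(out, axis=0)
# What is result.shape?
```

(7, 7, 4, 1)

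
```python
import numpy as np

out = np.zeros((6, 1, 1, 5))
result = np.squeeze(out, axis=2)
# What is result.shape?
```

(6, 1, 5)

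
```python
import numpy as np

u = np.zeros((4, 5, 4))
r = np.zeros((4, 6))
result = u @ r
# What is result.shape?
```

(4, 5, 6)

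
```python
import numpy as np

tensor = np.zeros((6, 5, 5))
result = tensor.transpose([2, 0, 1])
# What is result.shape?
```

(5, 6, 5)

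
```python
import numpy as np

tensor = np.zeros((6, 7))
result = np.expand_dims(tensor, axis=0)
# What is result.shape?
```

(1, 6, 7)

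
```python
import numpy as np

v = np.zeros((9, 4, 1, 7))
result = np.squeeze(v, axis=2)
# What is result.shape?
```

(9, 4, 7)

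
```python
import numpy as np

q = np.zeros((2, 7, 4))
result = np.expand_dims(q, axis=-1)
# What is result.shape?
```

(2, 7, 4, 1)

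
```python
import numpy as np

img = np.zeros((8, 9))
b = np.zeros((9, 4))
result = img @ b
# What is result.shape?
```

(8, 4)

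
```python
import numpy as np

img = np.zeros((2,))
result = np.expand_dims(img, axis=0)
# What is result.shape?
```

(1, 2)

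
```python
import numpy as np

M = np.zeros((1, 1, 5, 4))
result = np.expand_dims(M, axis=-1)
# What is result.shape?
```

(1, 1, 5, 4, 1)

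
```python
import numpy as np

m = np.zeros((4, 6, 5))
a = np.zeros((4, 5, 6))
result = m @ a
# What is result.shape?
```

(4, 6, 6)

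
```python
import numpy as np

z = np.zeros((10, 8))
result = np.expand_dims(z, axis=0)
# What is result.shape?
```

(1, 10, 8)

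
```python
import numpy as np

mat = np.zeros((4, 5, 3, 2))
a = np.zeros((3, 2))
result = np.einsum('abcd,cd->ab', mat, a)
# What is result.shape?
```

(4, 5)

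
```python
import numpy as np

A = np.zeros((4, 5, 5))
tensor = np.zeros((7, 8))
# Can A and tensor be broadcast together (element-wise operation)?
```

No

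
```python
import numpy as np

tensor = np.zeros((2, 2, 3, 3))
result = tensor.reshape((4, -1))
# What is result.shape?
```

(4, 9)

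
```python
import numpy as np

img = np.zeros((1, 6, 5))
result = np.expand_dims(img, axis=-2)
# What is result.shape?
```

(1, 6, 1, 5)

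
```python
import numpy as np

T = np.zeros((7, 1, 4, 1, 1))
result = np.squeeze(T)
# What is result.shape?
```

(7, 4)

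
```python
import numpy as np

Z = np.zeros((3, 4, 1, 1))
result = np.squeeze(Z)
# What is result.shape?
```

(3, 4)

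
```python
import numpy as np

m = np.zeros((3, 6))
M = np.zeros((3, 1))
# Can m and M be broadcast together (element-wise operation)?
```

Yes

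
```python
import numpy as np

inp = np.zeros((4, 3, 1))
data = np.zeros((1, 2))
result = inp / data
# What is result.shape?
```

(4, 3, 2)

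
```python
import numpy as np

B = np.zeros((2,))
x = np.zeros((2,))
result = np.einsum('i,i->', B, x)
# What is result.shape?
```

()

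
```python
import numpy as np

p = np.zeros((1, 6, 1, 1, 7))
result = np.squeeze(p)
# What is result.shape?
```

(6, 7)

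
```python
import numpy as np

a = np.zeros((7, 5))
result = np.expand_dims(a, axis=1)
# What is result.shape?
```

(7, 1, 5)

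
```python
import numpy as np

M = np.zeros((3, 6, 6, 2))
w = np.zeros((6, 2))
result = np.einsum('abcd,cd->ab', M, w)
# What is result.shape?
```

(3, 6)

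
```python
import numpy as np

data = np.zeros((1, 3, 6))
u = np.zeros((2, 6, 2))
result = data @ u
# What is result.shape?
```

(2, 3, 2)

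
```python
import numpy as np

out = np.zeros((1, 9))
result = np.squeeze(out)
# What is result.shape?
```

(9,)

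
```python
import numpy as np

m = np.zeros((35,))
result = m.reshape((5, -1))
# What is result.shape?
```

(5, 7)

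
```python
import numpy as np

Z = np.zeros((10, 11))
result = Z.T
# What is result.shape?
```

(11, 10)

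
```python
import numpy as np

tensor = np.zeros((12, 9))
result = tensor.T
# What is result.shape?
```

(9, 12)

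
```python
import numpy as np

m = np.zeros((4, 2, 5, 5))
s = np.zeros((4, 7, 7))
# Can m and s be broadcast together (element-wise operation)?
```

No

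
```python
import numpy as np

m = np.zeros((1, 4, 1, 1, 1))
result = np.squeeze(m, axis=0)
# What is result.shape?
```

(4, 1, 1, 1)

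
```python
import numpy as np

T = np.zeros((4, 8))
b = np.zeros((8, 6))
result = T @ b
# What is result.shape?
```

(4, 6)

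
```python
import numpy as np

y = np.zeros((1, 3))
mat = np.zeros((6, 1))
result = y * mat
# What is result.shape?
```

(6, 3)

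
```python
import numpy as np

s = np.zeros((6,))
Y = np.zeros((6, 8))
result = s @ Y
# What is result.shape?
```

(8,)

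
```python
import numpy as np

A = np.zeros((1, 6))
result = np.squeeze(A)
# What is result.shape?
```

(6,)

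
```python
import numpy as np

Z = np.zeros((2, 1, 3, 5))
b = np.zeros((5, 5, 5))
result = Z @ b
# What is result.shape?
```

(2, 5, 3, 5)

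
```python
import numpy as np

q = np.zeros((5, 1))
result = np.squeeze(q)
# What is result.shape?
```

(5,)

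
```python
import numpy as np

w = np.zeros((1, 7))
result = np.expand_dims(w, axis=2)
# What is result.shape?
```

(1, 7, 1)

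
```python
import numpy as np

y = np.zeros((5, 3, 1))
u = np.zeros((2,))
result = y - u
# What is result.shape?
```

(5, 3, 2)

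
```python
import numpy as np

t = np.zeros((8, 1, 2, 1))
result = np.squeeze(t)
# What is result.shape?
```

(8, 2)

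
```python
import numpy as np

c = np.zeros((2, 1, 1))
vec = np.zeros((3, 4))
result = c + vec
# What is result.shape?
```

(2, 3, 4)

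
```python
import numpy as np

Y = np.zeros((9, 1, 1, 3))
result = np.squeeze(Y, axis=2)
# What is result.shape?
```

(9, 1, 3)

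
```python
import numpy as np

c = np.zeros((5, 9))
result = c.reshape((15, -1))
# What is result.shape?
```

(15, 3)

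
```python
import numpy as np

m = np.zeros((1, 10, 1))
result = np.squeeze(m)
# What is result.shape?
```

(10,)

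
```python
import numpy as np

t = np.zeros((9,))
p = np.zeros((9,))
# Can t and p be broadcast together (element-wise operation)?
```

Yes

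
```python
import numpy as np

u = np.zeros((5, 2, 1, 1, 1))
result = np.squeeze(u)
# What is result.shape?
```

(5, 2)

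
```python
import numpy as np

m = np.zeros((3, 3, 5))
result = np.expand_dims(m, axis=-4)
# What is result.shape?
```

(1, 3, 3, 5)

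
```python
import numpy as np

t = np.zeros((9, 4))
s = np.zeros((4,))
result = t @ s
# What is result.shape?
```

(9,)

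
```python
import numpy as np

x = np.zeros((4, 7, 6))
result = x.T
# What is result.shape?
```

(6, 7, 4)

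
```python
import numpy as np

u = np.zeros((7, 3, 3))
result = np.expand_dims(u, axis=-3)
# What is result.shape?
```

(7, 1, 3, 3)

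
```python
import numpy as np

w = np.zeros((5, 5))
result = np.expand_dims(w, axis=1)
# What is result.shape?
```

(5, 1, 5)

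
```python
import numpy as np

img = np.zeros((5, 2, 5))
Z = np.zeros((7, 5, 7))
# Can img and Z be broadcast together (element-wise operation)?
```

No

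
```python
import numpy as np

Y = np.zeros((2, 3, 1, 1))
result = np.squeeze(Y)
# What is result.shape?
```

(2, 3)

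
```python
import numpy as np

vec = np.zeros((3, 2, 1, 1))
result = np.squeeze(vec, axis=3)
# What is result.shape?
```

(3, 2, 1)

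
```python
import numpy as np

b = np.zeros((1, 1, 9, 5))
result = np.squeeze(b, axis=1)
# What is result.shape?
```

(1, 9, 5)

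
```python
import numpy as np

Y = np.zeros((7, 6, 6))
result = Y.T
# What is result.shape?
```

(6, 6, 7)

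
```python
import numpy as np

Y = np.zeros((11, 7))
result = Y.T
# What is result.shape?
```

(7, 11)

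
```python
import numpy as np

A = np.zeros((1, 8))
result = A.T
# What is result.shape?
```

(8, 1)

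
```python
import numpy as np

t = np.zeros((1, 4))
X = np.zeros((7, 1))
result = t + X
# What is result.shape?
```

(7, 4)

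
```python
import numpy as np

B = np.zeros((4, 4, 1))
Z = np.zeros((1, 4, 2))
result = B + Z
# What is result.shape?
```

(4, 4, 2)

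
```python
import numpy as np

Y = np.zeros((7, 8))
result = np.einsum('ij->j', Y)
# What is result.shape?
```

(8,)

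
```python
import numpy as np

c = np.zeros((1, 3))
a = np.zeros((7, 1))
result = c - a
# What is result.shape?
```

(7, 3)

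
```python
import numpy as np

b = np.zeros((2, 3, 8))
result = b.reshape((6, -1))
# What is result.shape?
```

(6, 8)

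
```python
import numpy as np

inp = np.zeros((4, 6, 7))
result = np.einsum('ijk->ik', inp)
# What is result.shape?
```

(4, 7)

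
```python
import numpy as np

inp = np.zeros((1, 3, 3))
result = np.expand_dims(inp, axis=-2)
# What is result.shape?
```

(1, 3, 1, 3)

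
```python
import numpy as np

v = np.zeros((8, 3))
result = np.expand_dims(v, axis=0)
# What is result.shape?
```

(1, 8, 3)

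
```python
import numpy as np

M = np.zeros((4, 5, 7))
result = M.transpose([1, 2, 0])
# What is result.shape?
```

(5, 7, 4)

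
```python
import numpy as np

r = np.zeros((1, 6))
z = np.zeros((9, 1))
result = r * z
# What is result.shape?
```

(9, 6)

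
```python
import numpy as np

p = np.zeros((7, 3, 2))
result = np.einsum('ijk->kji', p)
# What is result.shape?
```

(2, 3, 7)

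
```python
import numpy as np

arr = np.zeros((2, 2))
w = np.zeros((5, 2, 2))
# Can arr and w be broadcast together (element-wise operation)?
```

Yes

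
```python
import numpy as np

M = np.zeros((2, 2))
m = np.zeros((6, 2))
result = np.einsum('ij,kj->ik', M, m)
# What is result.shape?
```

(2, 6)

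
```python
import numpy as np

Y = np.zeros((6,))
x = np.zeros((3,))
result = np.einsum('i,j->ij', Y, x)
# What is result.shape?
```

(6, 3)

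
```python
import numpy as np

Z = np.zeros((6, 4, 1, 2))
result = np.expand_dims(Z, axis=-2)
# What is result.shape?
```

(6, 4, 1, 1, 2)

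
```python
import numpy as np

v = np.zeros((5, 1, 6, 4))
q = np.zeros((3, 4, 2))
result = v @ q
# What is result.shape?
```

(5, 3, 6, 2)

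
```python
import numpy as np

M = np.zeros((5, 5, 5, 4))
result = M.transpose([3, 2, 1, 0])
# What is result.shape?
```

(4, 5, 5, 5)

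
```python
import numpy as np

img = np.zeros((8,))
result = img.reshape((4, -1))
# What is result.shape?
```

(4, 2)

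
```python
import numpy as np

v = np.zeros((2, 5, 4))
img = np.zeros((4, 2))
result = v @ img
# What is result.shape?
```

(2, 5, 2)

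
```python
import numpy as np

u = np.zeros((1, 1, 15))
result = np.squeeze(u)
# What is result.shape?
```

(15,)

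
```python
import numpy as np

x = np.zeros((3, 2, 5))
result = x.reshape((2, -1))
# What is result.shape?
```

(2, 15)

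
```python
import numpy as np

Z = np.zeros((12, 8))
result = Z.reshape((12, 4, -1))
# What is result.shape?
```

(12, 4, 2)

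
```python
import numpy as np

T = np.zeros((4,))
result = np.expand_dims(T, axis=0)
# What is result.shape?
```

(1, 4)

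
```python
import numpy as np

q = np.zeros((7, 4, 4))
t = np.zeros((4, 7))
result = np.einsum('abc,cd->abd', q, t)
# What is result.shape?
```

(7, 4, 7)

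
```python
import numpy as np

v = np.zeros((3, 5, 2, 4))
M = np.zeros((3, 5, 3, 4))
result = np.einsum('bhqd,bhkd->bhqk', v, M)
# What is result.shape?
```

(3, 5, 2, 3)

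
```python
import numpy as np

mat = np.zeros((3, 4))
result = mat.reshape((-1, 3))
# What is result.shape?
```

(4, 3)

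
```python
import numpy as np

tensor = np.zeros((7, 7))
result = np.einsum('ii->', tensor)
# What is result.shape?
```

()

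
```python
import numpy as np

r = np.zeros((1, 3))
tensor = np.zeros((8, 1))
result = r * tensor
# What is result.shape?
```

(8, 3)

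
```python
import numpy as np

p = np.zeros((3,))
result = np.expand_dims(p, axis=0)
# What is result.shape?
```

(1, 3)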